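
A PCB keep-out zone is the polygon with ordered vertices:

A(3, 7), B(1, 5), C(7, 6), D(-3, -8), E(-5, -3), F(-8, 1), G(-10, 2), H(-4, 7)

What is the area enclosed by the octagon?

Apply the shoelace formula: 2A = Σ (x_i·y_{i+1} − x_{i+1}·y_i), indices taken mod 8.
Σ = (8) + (-29) + (-38) + (-31) + (-29) + (-6) + (-62) + (-49) = -236
Area = |Σ|/2 = 118.

118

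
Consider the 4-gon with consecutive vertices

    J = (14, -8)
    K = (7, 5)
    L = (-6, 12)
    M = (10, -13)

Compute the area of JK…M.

Apply the shoelace formula: 2A = Σ (x_i·y_{i+1} − x_{i+1}·y_i), indices taken mod 4.
Cross-terms: 126, 114, -42, 102  ⇒  Σ = 300
Area = |Σ|/2 = 150.

150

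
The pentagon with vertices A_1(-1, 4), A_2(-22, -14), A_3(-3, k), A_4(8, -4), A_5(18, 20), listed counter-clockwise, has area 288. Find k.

-6

Write out the shoelace sum; only the two edges meeting at A_3 involve k:
2·Area = [((-22)·k − (-3)·(-14)) + ((-3)·(-4) − 8·k)] + 426
       = -30·k + 396 = 576
⇒ k = -6.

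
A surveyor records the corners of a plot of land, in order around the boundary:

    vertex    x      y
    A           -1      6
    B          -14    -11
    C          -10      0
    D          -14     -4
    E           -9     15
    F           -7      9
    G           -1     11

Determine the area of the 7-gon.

130

Σ = (95) + (-110) + (40) + (-246) + (24) + (-68) + (5) = -260
Area = |Σ|/2 = 130.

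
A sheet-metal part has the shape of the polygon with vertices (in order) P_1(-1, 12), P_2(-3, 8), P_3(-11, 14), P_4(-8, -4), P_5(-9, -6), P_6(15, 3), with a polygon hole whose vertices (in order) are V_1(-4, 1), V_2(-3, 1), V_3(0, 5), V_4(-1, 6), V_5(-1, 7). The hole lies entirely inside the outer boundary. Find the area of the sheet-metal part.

Outer boundary:
Cross-terms: 28, 46, 156, 12, 63, 183  ⇒  Σ = 488
Area = |Σ|/2 = 244.
Hole:
Σ = (-1) + (-15) + (5) + (-1) + (27) = 15
Area = |Σ|/2 = 7.5.
Net area = 244 − 7.5 = 236.5.

236.5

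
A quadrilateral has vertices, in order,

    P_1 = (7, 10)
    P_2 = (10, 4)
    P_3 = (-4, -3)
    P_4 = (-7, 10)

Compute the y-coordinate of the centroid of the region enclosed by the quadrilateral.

Apply the shoelace (surveyor's) formula. First the cross-terms c_i = x_i·y_{i+1} − x_{i+1}·y_i:
  -72, -14, -61, -140  ⇒  2A = -287, A = -143.5.
Then Σ (y_i + y_{i+1})·c_i = -4249, so ȳ = -4249 / (6·(-143.5)) = 607/123.

607/123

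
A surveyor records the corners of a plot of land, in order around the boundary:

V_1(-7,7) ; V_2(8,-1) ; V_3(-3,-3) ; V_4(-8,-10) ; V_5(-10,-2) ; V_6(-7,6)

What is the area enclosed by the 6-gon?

117.5

Σ = (-49) + (-27) + (6) + (-84) + (-74) + (-7) = -235
Area = |Σ|/2 = 117.5.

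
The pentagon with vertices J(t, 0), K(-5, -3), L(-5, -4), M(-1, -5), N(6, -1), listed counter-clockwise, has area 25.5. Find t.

Write out the shoelace sum; only the two edges meeting at J involve t:
2·Area = [(6·0 − t·(-1)) + (t·(-3) − (-5)·0)] + 57
       = -2·t + 57 = 51
⇒ t = 3.

3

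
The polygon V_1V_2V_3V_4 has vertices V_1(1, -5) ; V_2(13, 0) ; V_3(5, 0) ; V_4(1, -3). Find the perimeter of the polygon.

|V_1V_2| = √((12)² + (5)²) = √169 = 13
|V_2V_3| = √((-8)² + (0)²) = √64 = 8
|V_3V_4| = √((-4)² + (-3)²) = √25 = 5
|V_4V_1| = √((0)² + (-2)²) = √4 = 2
Perimeter = 13 + 8 + 5 + 2 = 28.

28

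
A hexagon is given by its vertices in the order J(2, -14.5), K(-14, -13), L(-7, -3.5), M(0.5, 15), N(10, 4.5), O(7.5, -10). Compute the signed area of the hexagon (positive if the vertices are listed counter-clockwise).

-372.25

Σ = (-229) + (-42) + (-103.25) + (-147.75) + (-133.75) + (-88.75) = -744.5
Signed area = Σ/2 = -372.25 (negative ⇒ clockwise traversal).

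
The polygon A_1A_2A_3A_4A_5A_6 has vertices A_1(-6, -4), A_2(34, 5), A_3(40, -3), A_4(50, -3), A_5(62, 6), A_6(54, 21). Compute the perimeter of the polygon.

|A_1A_2| = √((40)² + (9)²) = √1681 = 41
|A_2A_3| = √((6)² + (-8)²) = √100 = 10
|A_3A_4| = √((10)² + (0)²) = √100 = 10
|A_4A_5| = √((12)² + (9)²) = √225 = 15
|A_5A_6| = √((-8)² + (15)²) = √289 = 17
|A_6A_1| = √((-60)² + (-25)²) = √4225 = 65
Perimeter = 41 + 10 + 10 + 15 + 17 + 65 = 158.

158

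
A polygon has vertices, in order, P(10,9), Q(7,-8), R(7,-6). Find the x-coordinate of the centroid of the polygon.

8

Apply the shoelace (surveyor's) formula. First the cross-terms c_i = x_i·y_{i+1} − x_{i+1}·y_i:
  -143, 14, 123  ⇒  2A = -6, A = -3.
Then Σ (x_i + x_{i+1})·c_i = -144, so x̄ = -144 / (6·(-3)) = 8.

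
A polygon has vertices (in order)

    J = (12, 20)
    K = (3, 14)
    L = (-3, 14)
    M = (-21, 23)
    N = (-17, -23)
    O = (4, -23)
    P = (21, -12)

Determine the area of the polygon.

Apply the shoelace (surveyor's) formula: 2A = Σ (x_i·y_{i+1} − x_{i+1}·y_i), indices taken mod 7.
Σ = (108) + (84) + (225) + (874) + (483) + (435) + (564) = 2773
Area = |Σ|/2 = 1386.5.

1386.5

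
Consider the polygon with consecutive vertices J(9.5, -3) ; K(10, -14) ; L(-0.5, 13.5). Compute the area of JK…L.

50.875

Apply the shoelace (surveyor's) formula: 2A = Σ (x_i·y_{i+1} − x_{i+1}·y_i), indices taken mod 3.
Σ = (-103) + (128) + (-126.75) = -101.75
Area = |Σ|/2 = 50.875.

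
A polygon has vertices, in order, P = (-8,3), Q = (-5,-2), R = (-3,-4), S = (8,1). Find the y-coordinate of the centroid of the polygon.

Apply Gauss's area formula. First the cross-terms c_i = x_i·y_{i+1} − x_{i+1}·y_i:
  31, 14, 29, 32  ⇒  2A = 106, A = 53.
Then Σ (y_i + y_{i+1})·c_i = -12, so ȳ = -12 / (6·53) = -2/53.

-2/53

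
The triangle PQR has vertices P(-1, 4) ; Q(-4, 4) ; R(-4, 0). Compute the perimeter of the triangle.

12

|PQ| = √((-3)² + (0)²) = √9 = 3
|QR| = √((0)² + (-4)²) = √16 = 4
|RP| = √((3)² + (4)²) = √25 = 5
Perimeter = 3 + 4 + 5 = 12.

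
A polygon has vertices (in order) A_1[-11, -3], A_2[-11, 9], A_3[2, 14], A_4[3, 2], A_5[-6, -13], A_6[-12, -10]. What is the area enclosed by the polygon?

269.5

Σ = (-132) + (-172) + (-38) + (-27) + (-96) + (-74) = -539
Area = |Σ|/2 = 269.5.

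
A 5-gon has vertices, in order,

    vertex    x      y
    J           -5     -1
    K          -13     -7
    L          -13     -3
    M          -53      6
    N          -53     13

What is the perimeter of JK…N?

|JK| = √((-8)² + (-6)²) = √100 = 10
|KL| = √((0)² + (4)²) = √16 = 4
|LM| = √((-40)² + (9)²) = √1681 = 41
|MN| = √((0)² + (7)²) = √49 = 7
|NJ| = √((48)² + (-14)²) = √2500 = 50
Perimeter = 10 + 4 + 41 + 7 + 50 = 112.

112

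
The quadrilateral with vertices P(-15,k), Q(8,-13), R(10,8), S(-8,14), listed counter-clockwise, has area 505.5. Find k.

-13

The doubled signed area Σ (x_i y_{i+1} − x_{i+1} y_i) is linear in k.
With k=0 it equals 803; the coefficient of k is -16 (from the two edges through P).
So -16·k + 803 = 2·505.5 = 1011 ⇒ k = -13.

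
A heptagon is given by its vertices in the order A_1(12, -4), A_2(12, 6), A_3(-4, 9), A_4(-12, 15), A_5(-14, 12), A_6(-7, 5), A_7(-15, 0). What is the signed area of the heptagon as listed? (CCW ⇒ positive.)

Apply the surveyor's formula: 2A = Σ (x_i·y_{i+1} − x_{i+1}·y_i), indices taken mod 7.
Cross-terms: 120, 132, 48, 66, 14, 75, 60  ⇒  Σ = 515
Signed area = Σ/2 = 257.5 (positive ⇒ counter-clockwise traversal).

257.5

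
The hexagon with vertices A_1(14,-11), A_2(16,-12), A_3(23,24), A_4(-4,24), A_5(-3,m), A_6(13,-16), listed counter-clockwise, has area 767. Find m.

-1

The doubled signed area Σ (x_i y_{i+1} − x_{i+1} y_i) is linear in m.
With m=0 it equals 1517; the coefficient of m is -17 (from the two edges through A_5).
So -17·m + 1517 = 2·767 = 1534 ⇒ m = -1.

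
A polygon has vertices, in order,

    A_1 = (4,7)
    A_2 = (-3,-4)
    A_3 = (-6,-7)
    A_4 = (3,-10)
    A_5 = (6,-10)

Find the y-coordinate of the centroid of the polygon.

-145/39

Apply Gauss's area formula. First the cross-terms c_i = x_i·y_{i+1} − x_{i+1}·y_i:
  5, -3, 81, 30, 82  ⇒  2A = 195, A = 97.5.
Then Σ (y_i + y_{i+1})·c_i = -2175, so ȳ = -2175 / (6·97.5) = -145/39.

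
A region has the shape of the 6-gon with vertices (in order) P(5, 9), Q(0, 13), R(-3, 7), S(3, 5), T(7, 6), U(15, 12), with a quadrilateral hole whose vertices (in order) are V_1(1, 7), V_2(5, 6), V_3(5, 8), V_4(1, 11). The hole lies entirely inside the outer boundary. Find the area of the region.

Outer boundary:
Σ = (65) + (39) + (-36) + (-17) + (-6) + (75) = 120
Area = |Σ|/2 = 60.
Hole:
Apply the surveyor's formula: 2A = Σ (x_i·y_{i+1} − x_{i+1}·y_i), indices taken mod 4.
V_1→V_2: (1)(6) − (5)(7) = -29
V_2→V_3: (5)(8) − (5)(6) = 10
V_3→V_4: (5)(11) − (1)(8) = 47
V_4→V_1: (1)(7) − (1)(11) = -4
Σ = 24
Area = |Σ|/2 = 12.
Net area = 60 − 12 = 48.

48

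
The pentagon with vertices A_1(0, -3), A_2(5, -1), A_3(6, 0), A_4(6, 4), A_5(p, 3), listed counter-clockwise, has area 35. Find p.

Write out the shoelace sum; only the two edges meeting at A_5 involve p:
2·Area = [(6·3 − p·4) + (p·(-3) − 0·3)] + 45
       = -7·p + 63 = 70
⇒ p = -1.

-1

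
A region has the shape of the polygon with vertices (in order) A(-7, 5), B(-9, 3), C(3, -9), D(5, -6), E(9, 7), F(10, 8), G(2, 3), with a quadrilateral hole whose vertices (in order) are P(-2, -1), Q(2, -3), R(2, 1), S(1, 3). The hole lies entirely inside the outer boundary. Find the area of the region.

116.5

Outer boundary:
Cross-terms: 24, 72, 27, 89, 2, 14, 31  ⇒  Σ = 259
Area = |Σ|/2 = 129.5.
Hole:
P→Q: (-2)(-3) − (2)(-1) = 8
Q→R: (2)(1) − (2)(-3) = 8
R→S: (2)(3) − (1)(1) = 5
S→P: (1)(-1) − (-2)(3) = 5
Σ = 26
Area = |Σ|/2 = 13.
Net area = 129.5 − 13 = 116.5.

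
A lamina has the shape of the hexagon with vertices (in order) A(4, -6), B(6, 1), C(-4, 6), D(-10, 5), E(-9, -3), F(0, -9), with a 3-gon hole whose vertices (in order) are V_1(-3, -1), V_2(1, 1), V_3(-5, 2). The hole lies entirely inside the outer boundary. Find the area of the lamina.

Outer boundary:
Σ = (40) + (40) + (40) + (75) + (81) + (36) = 312
Area = |Σ|/2 = 156.
Hole:
Apply Gauss's area formula: 2A = Σ (x_i·y_{i+1} − x_{i+1}·y_i), indices taken mod 3.
Σ = (-2) + (7) + (11) = 16
Area = |Σ|/2 = 8.
Net area = 156 − 8 = 148.

148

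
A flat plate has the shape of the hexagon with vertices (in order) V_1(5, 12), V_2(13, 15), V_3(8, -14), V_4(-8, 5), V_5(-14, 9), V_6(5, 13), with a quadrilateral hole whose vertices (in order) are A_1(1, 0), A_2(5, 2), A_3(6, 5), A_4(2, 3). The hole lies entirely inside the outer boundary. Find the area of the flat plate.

334.5

Outer boundary:
Apply Gauss's area formula: 2A = Σ (x_i·y_{i+1} − x_{i+1}·y_i), indices taken mod 6.
Cross-terms: -81, -302, -72, -2, -227, -5  ⇒  Σ = -689
Area = |Σ|/2 = 344.5.
Hole:
A_1→A_2: (1)(2) − (5)(0) = 2
A_2→A_3: (5)(5) − (6)(2) = 13
A_3→A_4: (6)(3) − (2)(5) = 8
A_4→A_1: (2)(0) − (1)(3) = -3
Σ = 20
Area = |Σ|/2 = 10.
Net area = 344.5 − 10 = 334.5.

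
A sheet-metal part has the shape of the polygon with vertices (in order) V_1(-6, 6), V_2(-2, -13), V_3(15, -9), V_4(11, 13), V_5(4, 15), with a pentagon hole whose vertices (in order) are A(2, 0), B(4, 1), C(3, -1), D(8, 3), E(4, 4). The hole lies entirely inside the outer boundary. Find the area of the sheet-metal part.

Outer boundary:
Apply the shoelace (surveyor's) formula: 2A = Σ (x_i·y_{i+1} − x_{i+1}·y_i), indices taken mod 5.
Cross-terms: 90, 213, 294, 113, 114  ⇒  Σ = 824
Area = |Σ|/2 = 412.
Hole:
Cross-terms: 2, -7, 17, 20, -8  ⇒  Σ = 24
Area = |Σ|/2 = 12.
Net area = 412 − 12 = 400.

400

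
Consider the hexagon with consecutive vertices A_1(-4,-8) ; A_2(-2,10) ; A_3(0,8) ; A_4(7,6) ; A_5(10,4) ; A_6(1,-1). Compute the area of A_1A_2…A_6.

93

Σ = (-56) + (-16) + (-56) + (-32) + (-14) + (-12) = -186
Area = |Σ|/2 = 93.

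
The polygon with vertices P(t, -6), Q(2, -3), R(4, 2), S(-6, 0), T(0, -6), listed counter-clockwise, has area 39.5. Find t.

The doubled signed area Σ (x_i y_{i+1} − x_{i+1} y_i) is linear in t.
With t=0 it equals 76; the coefficient of t is 3 (from the two edges through P).
So 3·t + 76 = 2·39.5 = 79 ⇒ t = 1.

1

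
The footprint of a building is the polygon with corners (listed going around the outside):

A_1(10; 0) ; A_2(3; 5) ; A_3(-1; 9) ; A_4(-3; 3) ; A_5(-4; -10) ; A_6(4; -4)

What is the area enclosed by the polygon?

122

Cross-terms: 50, 32, 24, 42, 56, 40  ⇒  Σ = 244
Area = |Σ|/2 = 122.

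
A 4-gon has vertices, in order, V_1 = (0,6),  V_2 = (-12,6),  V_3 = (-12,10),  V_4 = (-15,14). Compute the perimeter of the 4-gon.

38

|V_1V_2| = √((-12)² + (0)²) = √144 = 12
|V_2V_3| = √((0)² + (4)²) = √16 = 4
|V_3V_4| = √((-3)² + (4)²) = √25 = 5
|V_4V_1| = √((15)² + (-8)²) = √289 = 17
Perimeter = 12 + 4 + 5 + 17 = 38.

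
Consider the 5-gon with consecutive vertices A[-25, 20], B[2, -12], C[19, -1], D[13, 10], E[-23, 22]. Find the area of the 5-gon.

647.5

Σ = (260) + (226) + (203) + (516) + (90) = 1295
Area = |Σ|/2 = 647.5.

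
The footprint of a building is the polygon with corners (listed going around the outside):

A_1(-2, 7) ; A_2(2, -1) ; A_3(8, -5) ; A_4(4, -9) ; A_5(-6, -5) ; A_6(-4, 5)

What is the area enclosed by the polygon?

Apply the surveyor's formula: 2A = Σ (x_i·y_{i+1} − x_{i+1}·y_i), indices taken mod 6.
Σ = (-12) + (-2) + (-52) + (-74) + (-50) + (-18) = -208
Area = |Σ|/2 = 104.

104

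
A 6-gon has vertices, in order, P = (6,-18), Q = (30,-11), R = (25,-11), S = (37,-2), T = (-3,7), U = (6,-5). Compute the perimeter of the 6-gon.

114

|PQ| = √((24)² + (7)²) = √625 = 25
|QR| = √((-5)² + (0)²) = √25 = 5
|RS| = √((12)² + (9)²) = √225 = 15
|ST| = √((-40)² + (9)²) = √1681 = 41
|TU| = √((9)² + (-12)²) = √225 = 15
|UP| = √((0)² + (-13)²) = √169 = 13
Perimeter = 25 + 5 + 15 + 41 + 15 + 13 = 114.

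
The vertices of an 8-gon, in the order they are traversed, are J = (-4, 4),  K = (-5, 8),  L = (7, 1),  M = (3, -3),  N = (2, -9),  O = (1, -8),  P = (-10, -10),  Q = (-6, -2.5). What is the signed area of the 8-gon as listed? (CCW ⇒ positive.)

Cross-terms: -12, -61, -24, -21, -7, -90, -35, -34  ⇒  Σ = -284
Signed area = Σ/2 = -142 (negative ⇒ clockwise traversal).

-142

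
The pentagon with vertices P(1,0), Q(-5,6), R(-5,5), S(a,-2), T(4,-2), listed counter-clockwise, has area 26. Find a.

-3

The doubled signed area Σ (x_i y_{i+1} − x_{i+1} y_i) is linear in a.
With a=0 it equals 31; the coefficient of a is -7 (from the two edges through S).
So -7·a + 31 = 2·26 = 52 ⇒ a = -3.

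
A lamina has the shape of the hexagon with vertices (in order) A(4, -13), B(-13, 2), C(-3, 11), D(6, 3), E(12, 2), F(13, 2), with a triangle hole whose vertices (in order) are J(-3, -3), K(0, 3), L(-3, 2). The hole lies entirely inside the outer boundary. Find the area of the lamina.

280.5

Outer boundary:
Apply the shoelace formula: 2A = Σ (x_i·y_{i+1} − x_{i+1}·y_i), indices taken mod 6.
A→B: (4)(2) − (-13)(-13) = -161
B→C: (-13)(11) − (-3)(2) = -137
C→D: (-3)(3) − (6)(11) = -75
D→E: (6)(2) − (12)(3) = -24
E→F: (12)(2) − (13)(2) = -2
F→A: (13)(-13) − (4)(2) = -177
Σ = -576
Area = |Σ|/2 = 288.
Hole:
Apply the shoelace formula: 2A = Σ (x_i·y_{i+1} − x_{i+1}·y_i), indices taken mod 3.
Σ = (-9) + (9) + (15) = 15
Area = |Σ|/2 = 7.5.
Net area = 288 − 7.5 = 280.5.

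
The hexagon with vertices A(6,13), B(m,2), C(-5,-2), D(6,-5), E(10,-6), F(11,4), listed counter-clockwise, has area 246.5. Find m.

Write out the shoelace sum; only the two edges meeting at B involve m:
2·Area = [(6·2 − m·13) + (m·(-2) − (-5)·2)] + 276
       = -15·m + 298 = 493
⇒ m = -13.

-13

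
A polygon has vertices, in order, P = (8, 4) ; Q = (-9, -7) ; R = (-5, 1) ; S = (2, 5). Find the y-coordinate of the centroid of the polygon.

Apply Gauss's area formula. First the cross-terms c_i = x_i·y_{i+1} − x_{i+1}·y_i:
  -20, -44, -27, -32  ⇒  2A = -123, A = -61.5.
Then Σ (y_i + y_{i+1})·c_i = -126, so ȳ = -126 / (6·(-61.5)) = 14/41.

14/41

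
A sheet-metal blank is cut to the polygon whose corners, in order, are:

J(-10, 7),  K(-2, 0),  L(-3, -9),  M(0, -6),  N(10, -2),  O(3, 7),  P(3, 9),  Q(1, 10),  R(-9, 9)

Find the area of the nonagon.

169.5

Apply the surveyor's formula: 2A = Σ (x_i·y_{i+1} − x_{i+1}·y_i), indices taken mod 9.
J→K: (-10)(0) − (-2)(7) = 14
K→L: (-2)(-9) − (-3)(0) = 18
L→M: (-3)(-6) − (0)(-9) = 18
M→N: (0)(-2) − (10)(-6) = 60
N→O: (10)(7) − (3)(-2) = 76
O→P: (3)(9) − (3)(7) = 6
P→Q: (3)(10) − (1)(9) = 21
Q→R: (1)(9) − (-9)(10) = 99
R→J: (-9)(7) − (-10)(9) = 27
Σ = 339
Area = |Σ|/2 = 169.5.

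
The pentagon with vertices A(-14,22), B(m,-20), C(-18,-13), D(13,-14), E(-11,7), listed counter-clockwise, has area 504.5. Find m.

-25

Write out the shoelace sum; only the two edges meeting at B involve m:
2·Area = [((-14)·(-20) − m·22) + (m·(-13) − (-18)·(-20))] + 214
       = -35·m + 134 = 1009
⇒ m = -25.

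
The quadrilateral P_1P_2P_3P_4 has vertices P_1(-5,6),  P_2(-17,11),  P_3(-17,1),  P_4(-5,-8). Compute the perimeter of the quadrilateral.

52

|P_1P_2| = √((-12)² + (5)²) = √169 = 13
|P_2P_3| = √((0)² + (-10)²) = √100 = 10
|P_3P_4| = √((12)² + (-9)²) = √225 = 15
|P_4P_1| = √((0)² + (14)²) = √196 = 14
Perimeter = 13 + 10 + 15 + 14 = 52.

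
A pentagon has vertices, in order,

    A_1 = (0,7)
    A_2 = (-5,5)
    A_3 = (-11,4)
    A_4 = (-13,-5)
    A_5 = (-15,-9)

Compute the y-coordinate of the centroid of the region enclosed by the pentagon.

125/171

Apply the shoelace formula. First the cross-terms c_i = x_i·y_{i+1} − x_{i+1}·y_i:
  35, 35, 107, 42, -105  ⇒  2A = 114, A = 57.
Then Σ (y_i + y_{i+1})·c_i = 250, so ȳ = 250 / (6·57) = 125/171.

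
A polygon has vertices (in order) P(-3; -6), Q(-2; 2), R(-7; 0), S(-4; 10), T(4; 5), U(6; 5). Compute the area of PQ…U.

Σ = (-18) + (14) + (-70) + (-60) + (-10) + (-21) = -165
Area = |Σ|/2 = 82.5.

82.5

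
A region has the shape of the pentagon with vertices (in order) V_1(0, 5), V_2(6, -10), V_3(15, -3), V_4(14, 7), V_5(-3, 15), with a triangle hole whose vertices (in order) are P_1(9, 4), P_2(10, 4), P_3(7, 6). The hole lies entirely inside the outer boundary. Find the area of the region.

231.5

Outer boundary:
Σ = (-30) + (132) + (147) + (231) + (-15) = 465
Area = |Σ|/2 = 232.5.
Hole:
Cross-terms: -4, 32, -26  ⇒  Σ = 2
Area = |Σ|/2 = 1.
Net area = 232.5 − 1 = 231.5.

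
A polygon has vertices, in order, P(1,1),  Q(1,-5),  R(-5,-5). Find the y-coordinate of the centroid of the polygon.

-3

Apply the shoelace formula. First the cross-terms c_i = x_i·y_{i+1} − x_{i+1}·y_i:
  -6, -30, 0  ⇒  2A = -36, A = -18.
Then Σ (y_i + y_{i+1})·c_i = 324, so ȳ = 324 / (6·(-18)) = -3.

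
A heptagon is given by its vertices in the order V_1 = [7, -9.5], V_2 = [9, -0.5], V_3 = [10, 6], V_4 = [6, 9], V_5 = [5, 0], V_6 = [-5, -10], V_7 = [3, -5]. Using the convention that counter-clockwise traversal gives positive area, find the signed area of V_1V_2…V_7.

80.75

Apply the shoelace formula: 2A = Σ (x_i·y_{i+1} − x_{i+1}·y_i), indices taken mod 7.
Σ = (82) + (59) + (54) + (-45) + (-50) + (55) + (6.5) = 161.5
Signed area = Σ/2 = 80.75 (positive ⇒ counter-clockwise traversal).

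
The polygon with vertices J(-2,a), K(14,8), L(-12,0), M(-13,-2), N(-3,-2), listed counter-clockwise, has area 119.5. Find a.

The doubled signed area Σ (x_i y_{i+1} − x_{i+1} y_i) is linear in a.
With a=0 it equals 120; the coefficient of a is -17 (from the two edges through J).
So -17·a + 120 = 2·119.5 = 239 ⇒ a = -7.

-7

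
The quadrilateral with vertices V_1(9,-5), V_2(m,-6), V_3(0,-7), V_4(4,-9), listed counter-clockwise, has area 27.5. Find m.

-10

The doubled signed area Σ (x_i y_{i+1} − x_{i+1} y_i) is linear in m.
With m=0 it equals 35; the coefficient of m is -2 (from the two edges through V_2).
So -2·m + 35 = 2·27.5 = 55 ⇒ m = -10.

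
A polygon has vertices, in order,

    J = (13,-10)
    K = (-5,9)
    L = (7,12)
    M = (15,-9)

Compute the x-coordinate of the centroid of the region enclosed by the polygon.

1495/249

Apply the shoelace (surveyor's) formula. First the cross-terms c_i = x_i·y_{i+1} − x_{i+1}·y_i:
  67, -123, -243, -33  ⇒  2A = -332, A = -166.
Then Σ (x_i + x_{i+1})·c_i = -5980, so x̄ = -5980 / (6·(-166)) = 1495/249.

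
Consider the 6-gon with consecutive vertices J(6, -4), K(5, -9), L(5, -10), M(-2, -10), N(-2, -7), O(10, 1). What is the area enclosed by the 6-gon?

46.5

Apply the shoelace formula: 2A = Σ (x_i·y_{i+1} − x_{i+1}·y_i), indices taken mod 6.
Σ = (-34) + (-5) + (-70) + (-6) + (68) + (-46) = -93
Area = |Σ|/2 = 46.5.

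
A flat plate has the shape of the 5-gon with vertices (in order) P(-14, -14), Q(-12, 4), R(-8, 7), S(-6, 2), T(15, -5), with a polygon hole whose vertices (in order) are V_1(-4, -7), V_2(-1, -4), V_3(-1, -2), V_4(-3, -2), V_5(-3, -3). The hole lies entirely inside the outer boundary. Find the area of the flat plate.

Outer boundary:
Apply the shoelace formula: 2A = Σ (x_i·y_{i+1} − x_{i+1}·y_i), indices taken mod 5.
P→Q: (-14)(4) − (-12)(-14) = -224
Q→R: (-12)(7) − (-8)(4) = -52
R→S: (-8)(2) − (-6)(7) = 26
S→T: (-6)(-5) − (15)(2) = 0
T→P: (15)(-14) − (-14)(-5) = -280
Σ = -530
Area = |Σ|/2 = 265.
Hole:
Apply the shoelace formula: 2A = Σ (x_i·y_{i+1} − x_{i+1}·y_i), indices taken mod 5.
V_1→V_2: (-4)(-4) − (-1)(-7) = 9
V_2→V_3: (-1)(-2) − (-1)(-4) = -2
V_3→V_4: (-1)(-2) − (-3)(-2) = -4
V_4→V_5: (-3)(-3) − (-3)(-2) = 3
V_5→V_1: (-3)(-7) − (-4)(-3) = 9
Σ = 15
Area = |Σ|/2 = 7.5.
Net area = 265 − 7.5 = 257.5.

257.5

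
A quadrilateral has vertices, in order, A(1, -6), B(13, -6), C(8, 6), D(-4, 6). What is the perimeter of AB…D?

50

|AB| = √((12)² + (0)²) = √144 = 12
|BC| = √((-5)² + (12)²) = √169 = 13
|CD| = √((-12)² + (0)²) = √144 = 12
|DA| = √((5)² + (-12)²) = √169 = 13
Perimeter = 12 + 13 + 12 + 13 = 50.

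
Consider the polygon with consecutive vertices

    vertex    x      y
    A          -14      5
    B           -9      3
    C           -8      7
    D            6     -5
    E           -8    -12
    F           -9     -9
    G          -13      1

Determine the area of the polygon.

181.5

A→B: (-14)(3) − (-9)(5) = 3
B→C: (-9)(7) − (-8)(3) = -39
C→D: (-8)(-5) − (6)(7) = -2
D→E: (6)(-12) − (-8)(-5) = -112
E→F: (-8)(-9) − (-9)(-12) = -36
F→G: (-9)(1) − (-13)(-9) = -126
G→A: (-13)(5) − (-14)(1) = -51
Σ = -363
Area = |Σ|/2 = 181.5.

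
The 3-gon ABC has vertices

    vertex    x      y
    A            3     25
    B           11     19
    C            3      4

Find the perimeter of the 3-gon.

|AB| = √((8)² + (-6)²) = √100 = 10
|BC| = √((-8)² + (-15)²) = √289 = 17
|CA| = √((0)² + (21)²) = √441 = 21
Perimeter = 10 + 17 + 21 = 48.

48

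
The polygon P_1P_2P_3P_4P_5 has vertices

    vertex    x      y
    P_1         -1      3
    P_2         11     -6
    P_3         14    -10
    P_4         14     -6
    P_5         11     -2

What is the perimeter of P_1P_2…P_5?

42

|P_1P_2| = √((12)² + (-9)²) = √225 = 15
|P_2P_3| = √((3)² + (-4)²) = √25 = 5
|P_3P_4| = √((0)² + (4)²) = √16 = 4
|P_4P_5| = √((-3)² + (4)²) = √25 = 5
|P_5P_1| = √((-12)² + (5)²) = √169 = 13
Perimeter = 15 + 5 + 4 + 5 + 13 = 42.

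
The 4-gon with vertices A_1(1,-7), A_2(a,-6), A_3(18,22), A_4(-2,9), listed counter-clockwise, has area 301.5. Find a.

10

The doubled signed area Σ (x_i y_{i+1} − x_{i+1} y_i) is linear in a.
With a=0 it equals 313; the coefficient of a is 29 (from the two edges through A_2).
So 29·a + 313 = 2·301.5 = 603 ⇒ a = 10.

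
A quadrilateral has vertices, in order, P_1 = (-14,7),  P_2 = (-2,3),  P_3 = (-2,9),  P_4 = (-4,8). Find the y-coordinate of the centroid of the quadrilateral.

Apply Gauss's area formula. First the cross-terms c_i = x_i·y_{i+1} − x_{i+1}·y_i:
  -28, -12, 20, 84  ⇒  2A = 64, A = 32.
Then Σ (y_i + y_{i+1})·c_i = 1176, so ȳ = 1176 / (6·32) = 6.125.

6.125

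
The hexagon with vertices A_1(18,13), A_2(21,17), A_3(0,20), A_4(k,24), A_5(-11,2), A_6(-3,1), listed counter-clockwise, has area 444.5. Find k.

-13

The doubled signed area Σ (x_i y_{i+1} − x_{i+1} y_i) is linear in k.
With k=0 it equals 655; the coefficient of k is -18 (from the two edges through A_4).
So -18·k + 655 = 2·444.5 = 889 ⇒ k = -13.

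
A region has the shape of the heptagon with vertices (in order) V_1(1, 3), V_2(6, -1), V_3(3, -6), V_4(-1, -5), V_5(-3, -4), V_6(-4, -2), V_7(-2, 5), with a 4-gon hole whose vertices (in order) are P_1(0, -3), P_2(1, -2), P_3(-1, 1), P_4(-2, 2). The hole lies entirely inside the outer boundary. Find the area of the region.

60.5

Outer boundary:
Apply the surveyor's formula: 2A = Σ (x_i·y_{i+1} − x_{i+1}·y_i), indices taken mod 7.
V_1→V_2: (1)(-1) − (6)(3) = -19
V_2→V_3: (6)(-6) − (3)(-1) = -33
V_3→V_4: (3)(-5) − (-1)(-6) = -21
V_4→V_5: (-1)(-4) − (-3)(-5) = -11
V_5→V_6: (-3)(-2) − (-4)(-4) = -10
V_6→V_7: (-4)(5) − (-2)(-2) = -24
V_7→V_1: (-2)(3) − (1)(5) = -11
Σ = -129
Area = |Σ|/2 = 64.5.
Hole:
P_1→P_2: (0)(-2) − (1)(-3) = 3
P_2→P_3: (1)(1) − (-1)(-2) = -1
P_3→P_4: (-1)(2) − (-2)(1) = 0
P_4→P_1: (-2)(-3) − (0)(2) = 6
Σ = 8
Area = |Σ|/2 = 4.
Net area = 64.5 − 4 = 60.5.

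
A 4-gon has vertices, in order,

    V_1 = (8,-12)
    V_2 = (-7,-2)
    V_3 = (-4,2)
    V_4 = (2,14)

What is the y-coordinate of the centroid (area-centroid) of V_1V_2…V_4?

-28/159

Apply the shoelace formula. First the cross-terms c_i = x_i·y_{i+1} − x_{i+1}·y_i:
  -100, -22, -60, -136  ⇒  2A = -318, A = -159.
Then Σ (y_i + y_{i+1})·c_i = 168, so ȳ = 168 / (6·(-159)) = -28/159.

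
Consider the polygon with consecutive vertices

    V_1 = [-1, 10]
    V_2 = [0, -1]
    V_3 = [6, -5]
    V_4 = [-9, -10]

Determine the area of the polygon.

99

Apply Gauss's area formula: 2A = Σ (x_i·y_{i+1} − x_{i+1}·y_i), indices taken mod 4.
V_1→V_2: (-1)(-1) − (0)(10) = 1
V_2→V_3: (0)(-5) − (6)(-1) = 6
V_3→V_4: (6)(-10) − (-9)(-5) = -105
V_4→V_1: (-9)(10) − (-1)(-10) = -100
Σ = -198
Area = |Σ|/2 = 99.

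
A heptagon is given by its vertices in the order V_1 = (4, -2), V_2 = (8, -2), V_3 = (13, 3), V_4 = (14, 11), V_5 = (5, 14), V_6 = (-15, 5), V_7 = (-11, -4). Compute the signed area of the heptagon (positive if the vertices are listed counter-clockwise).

344

Apply the surveyor's formula: 2A = Σ (x_i·y_{i+1} − x_{i+1}·y_i), indices taken mod 7.
V_1→V_2: (4)(-2) − (8)(-2) = 8
V_2→V_3: (8)(3) − (13)(-2) = 50
V_3→V_4: (13)(11) − (14)(3) = 101
V_4→V_5: (14)(14) − (5)(11) = 141
V_5→V_6: (5)(5) − (-15)(14) = 235
V_6→V_7: (-15)(-4) − (-11)(5) = 115
V_7→V_1: (-11)(-2) − (4)(-4) = 38
Σ = 688
Signed area = Σ/2 = 344 (positive ⇒ counter-clockwise traversal).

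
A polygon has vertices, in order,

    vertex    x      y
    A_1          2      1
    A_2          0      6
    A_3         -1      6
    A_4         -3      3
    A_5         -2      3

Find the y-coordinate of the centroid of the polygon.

Apply the surveyor's formula. First the cross-terms c_i = x_i·y_{i+1} − x_{i+1}·y_i:
  12, 6, 15, -3, -8  ⇒  2A = 22, A = 11.
Then Σ (y_i + y_{i+1})·c_i = 241, so ȳ = 241 / (6·11) = 241/66.

241/66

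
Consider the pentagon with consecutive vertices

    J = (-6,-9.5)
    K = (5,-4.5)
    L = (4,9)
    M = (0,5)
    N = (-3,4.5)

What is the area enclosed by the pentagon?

114

Cross-terms: 74.5, 63, 20, 15, 55.5  ⇒  Σ = 228
Area = |Σ|/2 = 114.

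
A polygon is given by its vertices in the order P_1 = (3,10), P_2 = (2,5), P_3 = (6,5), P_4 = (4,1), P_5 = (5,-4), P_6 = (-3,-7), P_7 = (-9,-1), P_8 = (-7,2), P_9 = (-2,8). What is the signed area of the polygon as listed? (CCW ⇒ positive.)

Cross-terms: -5, -20, -14, -21, -47, -60, -25, -52, -44  ⇒  Σ = -288
Signed area = Σ/2 = -144 (negative ⇒ clockwise traversal).

-144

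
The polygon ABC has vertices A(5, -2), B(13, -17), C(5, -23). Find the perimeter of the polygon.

|AB| = √((8)² + (-15)²) = √289 = 17
|BC| = √((-8)² + (-6)²) = √100 = 10
|CA| = √((0)² + (21)²) = √441 = 21
Perimeter = 17 + 10 + 21 = 48.

48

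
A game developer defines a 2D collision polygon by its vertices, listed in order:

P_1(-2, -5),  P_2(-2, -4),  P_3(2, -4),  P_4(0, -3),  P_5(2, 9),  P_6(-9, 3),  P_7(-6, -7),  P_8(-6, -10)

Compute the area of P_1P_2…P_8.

105

Apply the shoelace formula: 2A = Σ (x_i·y_{i+1} − x_{i+1}·y_i), indices taken mod 8.
Σ = (-2) + (16) + (-6) + (6) + (87) + (81) + (18) + (10) = 210
Area = |Σ|/2 = 105.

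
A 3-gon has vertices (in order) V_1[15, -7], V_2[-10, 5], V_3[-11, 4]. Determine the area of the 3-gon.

Apply the shoelace formula: 2A = Σ (x_i·y_{i+1} − x_{i+1}·y_i), indices taken mod 3.
Σ = (5) + (15) + (17) = 37
Area = |Σ|/2 = 18.5.

18.5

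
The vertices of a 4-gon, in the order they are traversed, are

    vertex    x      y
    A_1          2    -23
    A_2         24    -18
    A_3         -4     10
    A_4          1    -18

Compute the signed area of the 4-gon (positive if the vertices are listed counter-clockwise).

379.5

Apply Gauss's area formula: 2A = Σ (x_i·y_{i+1} − x_{i+1}·y_i), indices taken mod 4.
Σ = (516) + (168) + (62) + (13) = 759
Signed area = Σ/2 = 379.5 (positive ⇒ counter-clockwise traversal).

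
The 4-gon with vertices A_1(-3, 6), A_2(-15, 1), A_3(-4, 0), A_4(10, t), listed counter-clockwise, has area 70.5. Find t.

Write out the shoelace sum; only the two edges meeting at A_4 involve t:
2·Area = [((-4)·t − 10·0) + (10·6 − (-3)·t)] + 91
       = -1·t + 151 = 141
⇒ t = 10.

10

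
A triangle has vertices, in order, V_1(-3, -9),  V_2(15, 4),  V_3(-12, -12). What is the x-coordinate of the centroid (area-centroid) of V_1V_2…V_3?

Apply the shoelace (surveyor's) formula. First the cross-terms c_i = x_i·y_{i+1} − x_{i+1}·y_i:
  123, -132, 72  ⇒  2A = 63, A = 31.5.
Then Σ (x_i + x_{i+1})·c_i = 0, so x̄ = 0 / (6·31.5) = 0.

0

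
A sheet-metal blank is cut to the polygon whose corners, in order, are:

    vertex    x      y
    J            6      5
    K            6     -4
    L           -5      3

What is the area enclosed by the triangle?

49.5

Cross-terms: -54, -2, -43  ⇒  Σ = -99
Area = |Σ|/2 = 49.5.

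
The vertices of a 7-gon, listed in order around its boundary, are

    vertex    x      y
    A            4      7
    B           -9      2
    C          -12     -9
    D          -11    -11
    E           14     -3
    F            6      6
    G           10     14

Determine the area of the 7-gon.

Cross-terms: 71, 105, 33, 187, 102, 24, 14  ⇒  Σ = 536
Area = |Σ|/2 = 268.

268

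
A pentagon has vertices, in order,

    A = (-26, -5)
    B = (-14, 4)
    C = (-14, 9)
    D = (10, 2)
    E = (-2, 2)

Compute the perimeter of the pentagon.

82

|AB| = √((12)² + (9)²) = √225 = 15
|BC| = √((0)² + (5)²) = √25 = 5
|CD| = √((24)² + (-7)²) = √625 = 25
|DE| = √((-12)² + (0)²) = √144 = 12
|EA| = √((-24)² + (-7)²) = √625 = 25
Perimeter = 15 + 5 + 25 + 12 + 25 = 82.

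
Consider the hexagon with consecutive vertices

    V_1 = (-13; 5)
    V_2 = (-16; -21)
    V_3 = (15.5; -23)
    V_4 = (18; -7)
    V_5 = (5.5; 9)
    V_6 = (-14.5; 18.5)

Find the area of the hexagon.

Σ = (353) + (693.5) + (305.5) + (200.5) + (232.25) + (168) = 1952.75
Area = |Σ|/2 = 976.375.

976.375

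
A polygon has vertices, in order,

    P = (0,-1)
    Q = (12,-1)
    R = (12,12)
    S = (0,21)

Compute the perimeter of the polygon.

62

|PQ| = √((12)² + (0)²) = √144 = 12
|QR| = √((0)² + (13)²) = √169 = 13
|RS| = √((-12)² + (9)²) = √225 = 15
|SP| = √((0)² + (-22)²) = √484 = 22
Perimeter = 12 + 13 + 15 + 22 = 62.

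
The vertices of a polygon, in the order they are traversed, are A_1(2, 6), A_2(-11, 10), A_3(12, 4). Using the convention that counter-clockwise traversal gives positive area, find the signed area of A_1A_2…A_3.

Apply the shoelace formula: 2A = Σ (x_i·y_{i+1} − x_{i+1}·y_i), indices taken mod 3.
Σ = (86) + (-164) + (64) = -14
Signed area = Σ/2 = -7 (negative ⇒ clockwise traversal).

-7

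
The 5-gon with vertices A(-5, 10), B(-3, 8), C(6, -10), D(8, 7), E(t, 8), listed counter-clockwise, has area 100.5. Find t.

The doubled signed area Σ (x_i y_{i+1} − x_{i+1} y_i) is linear in t.
With t=0 it equals 198; the coefficient of t is 3 (from the two edges through E).
So 3·t + 198 = 2·100.5 = 201 ⇒ t = 1.

1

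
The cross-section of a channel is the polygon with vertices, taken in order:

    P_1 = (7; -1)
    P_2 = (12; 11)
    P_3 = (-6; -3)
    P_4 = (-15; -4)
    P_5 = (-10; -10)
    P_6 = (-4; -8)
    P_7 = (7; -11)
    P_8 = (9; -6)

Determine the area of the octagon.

219

Apply the shoelace formula: 2A = Σ (x_i·y_{i+1} − x_{i+1}·y_i), indices taken mod 8.
Σ = (89) + (30) + (-21) + (110) + (40) + (100) + (57) + (33) = 438
Area = |Σ|/2 = 219.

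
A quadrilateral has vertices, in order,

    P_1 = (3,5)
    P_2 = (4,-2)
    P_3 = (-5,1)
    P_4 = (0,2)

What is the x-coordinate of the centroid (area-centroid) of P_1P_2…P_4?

Apply the surveyor's formula. First the cross-terms c_i = x_i·y_{i+1} − x_{i+1}·y_i:
  -26, -6, -10, -6  ⇒  2A = -48, A = -24.
Then Σ (x_i + x_{i+1})·c_i = -144, so x̄ = -144 / (6·(-24)) = 1.

1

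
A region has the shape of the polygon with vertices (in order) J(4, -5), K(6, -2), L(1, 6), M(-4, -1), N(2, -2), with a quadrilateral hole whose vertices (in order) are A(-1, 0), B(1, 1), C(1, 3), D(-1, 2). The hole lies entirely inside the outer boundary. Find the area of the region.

Outer boundary:
Apply the surveyor's formula: 2A = Σ (x_i·y_{i+1} − x_{i+1}·y_i), indices taken mod 5.
Cross-terms: 22, 38, 23, 10, -2  ⇒  Σ = 91
Area = |Σ|/2 = 45.5.
Hole:
Σ = (-1) + (2) + (5) + (2) = 8
Area = |Σ|/2 = 4.
Net area = 45.5 − 4 = 41.5.

41.5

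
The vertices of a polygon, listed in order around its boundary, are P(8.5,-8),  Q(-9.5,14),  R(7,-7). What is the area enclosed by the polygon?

Apply the shoelace formula: 2A = Σ (x_i·y_{i+1} − x_{i+1}·y_i), indices taken mod 3.
Σ = (43) + (-31.5) + (3.5) = 15
Area = |Σ|/2 = 7.5.

7.5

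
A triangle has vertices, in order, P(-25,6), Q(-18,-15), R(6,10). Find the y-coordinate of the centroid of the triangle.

Apply Gauss's area formula. First the cross-terms c_i = x_i·y_{i+1} − x_{i+1}·y_i:
  483, -90, 286  ⇒  2A = 679, A = 339.5.
Then Σ (y_i + y_{i+1})·c_i = 679, so ȳ = 679 / (6·339.5) = 1/3.

1/3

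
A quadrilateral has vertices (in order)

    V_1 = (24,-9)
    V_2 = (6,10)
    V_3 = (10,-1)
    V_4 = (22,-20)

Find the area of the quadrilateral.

Apply the shoelace (surveyor's) formula: 2A = Σ (x_i·y_{i+1} − x_{i+1}·y_i), indices taken mod 4.
Cross-terms: 294, -106, -178, 282  ⇒  Σ = 292
Area = |Σ|/2 = 146.

146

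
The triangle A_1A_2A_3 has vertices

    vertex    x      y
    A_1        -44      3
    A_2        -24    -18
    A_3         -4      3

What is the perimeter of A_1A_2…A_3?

|A_1A_2| = √((20)² + (-21)²) = √841 = 29
|A_2A_3| = √((20)² + (21)²) = √841 = 29
|A_3A_1| = √((-40)² + (0)²) = √1600 = 40
Perimeter = 29 + 29 + 40 = 98.

98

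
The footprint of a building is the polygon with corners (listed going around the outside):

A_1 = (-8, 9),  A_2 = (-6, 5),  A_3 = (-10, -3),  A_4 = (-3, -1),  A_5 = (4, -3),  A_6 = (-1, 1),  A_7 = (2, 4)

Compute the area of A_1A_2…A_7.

70.5

A_1→A_2: (-8)(5) − (-6)(9) = 14
A_2→A_3: (-6)(-3) − (-10)(5) = 68
A_3→A_4: (-10)(-1) − (-3)(-3) = 1
A_4→A_5: (-3)(-3) − (4)(-1) = 13
A_5→A_6: (4)(1) − (-1)(-3) = 1
A_6→A_7: (-1)(4) − (2)(1) = -6
A_7→A_1: (2)(9) − (-8)(4) = 50
Σ = 141
Area = |Σ|/2 = 70.5.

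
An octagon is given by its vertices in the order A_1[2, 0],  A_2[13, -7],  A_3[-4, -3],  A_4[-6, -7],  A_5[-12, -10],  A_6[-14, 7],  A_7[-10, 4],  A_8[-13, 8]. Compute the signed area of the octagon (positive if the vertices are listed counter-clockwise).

Apply the shoelace (surveyor's) formula: 2A = Σ (x_i·y_{i+1} − x_{i+1}·y_i), indices taken mod 8.
Cross-terms: -14, -67, 10, -24, -224, 14, -28, -16  ⇒  Σ = -349
Signed area = Σ/2 = -174.5 (negative ⇒ clockwise traversal).

-174.5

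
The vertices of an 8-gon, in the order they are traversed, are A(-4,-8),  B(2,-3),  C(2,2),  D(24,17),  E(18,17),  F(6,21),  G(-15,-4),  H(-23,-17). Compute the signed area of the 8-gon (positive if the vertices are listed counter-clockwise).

Cross-terms: 28, 10, -14, 102, 276, 291, 163, 116  ⇒  Σ = 972
Signed area = Σ/2 = 486 (positive ⇒ counter-clockwise traversal).

486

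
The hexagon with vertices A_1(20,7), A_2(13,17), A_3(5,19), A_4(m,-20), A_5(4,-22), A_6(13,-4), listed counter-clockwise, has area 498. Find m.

-4

The doubled signed area Σ (x_i y_{i+1} − x_{i+1} y_i) is linear in m.
With m=0 it equals 832; the coefficient of m is -41 (from the two edges through A_4).
So -41·m + 832 = 2·498 = 996 ⇒ m = -4.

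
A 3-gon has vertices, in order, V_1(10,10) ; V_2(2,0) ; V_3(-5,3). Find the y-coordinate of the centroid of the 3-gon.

Apply the surveyor's formula. First the cross-terms c_i = x_i·y_{i+1} − x_{i+1}·y_i:
  -20, 6, -80  ⇒  2A = -94, A = -47.
Then Σ (y_i + y_{i+1})·c_i = -1222, so ȳ = -1222 / (6·(-47)) = 13/3.

13/3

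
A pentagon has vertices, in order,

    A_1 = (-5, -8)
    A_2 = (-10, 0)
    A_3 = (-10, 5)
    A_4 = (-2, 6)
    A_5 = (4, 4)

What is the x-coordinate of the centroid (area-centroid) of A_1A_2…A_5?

Apply Gauss's area formula. First the cross-terms c_i = x_i·y_{i+1} − x_{i+1}·y_i:
  -80, -50, -50, -32, -12  ⇒  2A = -224, A = -112.
Then Σ (x_i + x_{i+1})·c_i = 2748, so x̄ = 2748 / (6·(-112)) = -229/56.

-229/56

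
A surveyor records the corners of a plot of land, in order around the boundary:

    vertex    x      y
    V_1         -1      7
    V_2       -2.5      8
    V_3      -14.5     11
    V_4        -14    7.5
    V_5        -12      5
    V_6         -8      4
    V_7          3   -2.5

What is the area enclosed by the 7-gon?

90.875

Apply the surveyor's formula: 2A = Σ (x_i·y_{i+1} − x_{i+1}·y_i), indices taken mod 7.
V_1→V_2: (-1)(8) − (-2.5)(7) = 9.5
V_2→V_3: (-2.5)(11) − (-14.5)(8) = 88.5
V_3→V_4: (-14.5)(7.5) − (-14)(11) = 45.25
V_4→V_5: (-14)(5) − (-12)(7.5) = 20
V_5→V_6: (-12)(4) − (-8)(5) = -8
V_6→V_7: (-8)(-2.5) − (3)(4) = 8
V_7→V_1: (3)(7) − (-1)(-2.5) = 18.5
Σ = 181.75
Area = |Σ|/2 = 90.875.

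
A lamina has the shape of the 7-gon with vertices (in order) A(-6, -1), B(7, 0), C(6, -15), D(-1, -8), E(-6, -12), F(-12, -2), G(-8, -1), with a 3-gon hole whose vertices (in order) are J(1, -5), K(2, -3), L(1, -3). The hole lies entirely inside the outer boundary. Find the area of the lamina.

Outer boundary:
Apply the shoelace formula: 2A = Σ (x_i·y_{i+1} − x_{i+1}·y_i), indices taken mod 7.
Σ = (7) + (-105) + (-63) + (-36) + (-132) + (-4) + (2) = -331
Area = |Σ|/2 = 165.5.
Hole:
Σ = (7) + (-3) + (-2) = 2
Area = |Σ|/2 = 1.
Net area = 165.5 − 1 = 164.5.

164.5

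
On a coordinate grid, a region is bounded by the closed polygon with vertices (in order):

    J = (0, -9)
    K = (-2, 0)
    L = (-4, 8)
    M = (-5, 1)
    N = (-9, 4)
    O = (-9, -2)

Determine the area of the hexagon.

63

Apply the shoelace formula: 2A = Σ (x_i·y_{i+1} − x_{i+1}·y_i), indices taken mod 6.
J→K: (0)(0) − (-2)(-9) = -18
K→L: (-2)(8) − (-4)(0) = -16
L→M: (-4)(1) − (-5)(8) = 36
M→N: (-5)(4) − (-9)(1) = -11
N→O: (-9)(-2) − (-9)(4) = 54
O→J: (-9)(-9) − (0)(-2) = 81
Σ = 126
Area = |Σ|/2 = 63.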